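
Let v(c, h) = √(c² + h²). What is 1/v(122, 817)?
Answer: √682373/682373 ≈ 0.0012106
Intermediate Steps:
1/v(122, 817) = 1/(√(122² + 817²)) = 1/(√(14884 + 667489)) = 1/(√682373) = √682373/682373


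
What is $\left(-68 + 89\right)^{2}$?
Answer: $441$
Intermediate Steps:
$\left(-68 + 89\right)^{2} = 21^{2} = 441$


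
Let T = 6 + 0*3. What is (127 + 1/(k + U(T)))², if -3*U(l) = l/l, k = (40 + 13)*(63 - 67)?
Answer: 6544162816/405769 ≈ 16128.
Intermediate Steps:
k = -212 (k = 53*(-4) = -212)
T = 6 (T = 6 + 0 = 6)
U(l) = -⅓ (U(l) = -l/(3*l) = -⅓*1 = -⅓)
(127 + 1/(k + U(T)))² = (127 + 1/(-212 - ⅓))² = (127 + 1/(-637/3))² = (127 - 3/637)² = (80896/637)² = 6544162816/405769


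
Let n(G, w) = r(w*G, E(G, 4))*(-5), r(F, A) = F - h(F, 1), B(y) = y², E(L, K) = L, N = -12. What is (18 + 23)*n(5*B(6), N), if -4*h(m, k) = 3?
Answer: 1770585/4 ≈ 4.4265e+5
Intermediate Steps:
h(m, k) = -¾ (h(m, k) = -¼*3 = -¾)
r(F, A) = ¾ + F (r(F, A) = F - 1*(-¾) = F + ¾ = ¾ + F)
n(G, w) = -15/4 - 5*G*w (n(G, w) = (¾ + w*G)*(-5) = (¾ + G*w)*(-5) = -15/4 - 5*G*w)
(18 + 23)*n(5*B(6), N) = (18 + 23)*(-15/4 - 5*5*6²*(-12)) = 41*(-15/4 - 5*5*36*(-12)) = 41*(-15/4 - 5*180*(-12)) = 41*(-15/4 + 10800) = 41*(43185/4) = 1770585/4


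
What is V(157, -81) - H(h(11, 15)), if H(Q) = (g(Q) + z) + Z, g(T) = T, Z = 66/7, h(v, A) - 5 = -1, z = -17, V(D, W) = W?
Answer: -542/7 ≈ -77.429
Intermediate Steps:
h(v, A) = 4 (h(v, A) = 5 - 1 = 4)
Z = 66/7 (Z = 66*(1/7) = 66/7 ≈ 9.4286)
H(Q) = -53/7 + Q (H(Q) = (Q - 17) + 66/7 = (-17 + Q) + 66/7 = -53/7 + Q)
V(157, -81) - H(h(11, 15)) = -81 - (-53/7 + 4) = -81 - 1*(-25/7) = -81 + 25/7 = -542/7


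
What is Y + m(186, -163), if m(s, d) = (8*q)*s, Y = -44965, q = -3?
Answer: -49429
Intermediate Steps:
m(s, d) = -24*s (m(s, d) = (8*(-3))*s = -24*s)
Y + m(186, -163) = -44965 - 24*186 = -44965 - 4464 = -49429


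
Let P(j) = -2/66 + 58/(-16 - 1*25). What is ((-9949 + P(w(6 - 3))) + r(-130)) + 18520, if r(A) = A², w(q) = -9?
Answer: 34460308/1353 ≈ 25470.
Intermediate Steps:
P(j) = -1955/1353 (P(j) = -2*1/66 + 58/(-16 - 25) = -1/33 + 58/(-41) = -1/33 + 58*(-1/41) = -1/33 - 58/41 = -1955/1353)
((-9949 + P(w(6 - 3))) + r(-130)) + 18520 = ((-9949 - 1955/1353) + (-130)²) + 18520 = (-13462952/1353 + 16900) + 18520 = 9402748/1353 + 18520 = 34460308/1353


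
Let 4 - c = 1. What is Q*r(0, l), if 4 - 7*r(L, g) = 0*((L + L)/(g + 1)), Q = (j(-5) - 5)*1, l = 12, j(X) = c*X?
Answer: -80/7 ≈ -11.429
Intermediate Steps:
c = 3 (c = 4 - 1*1 = 4 - 1 = 3)
j(X) = 3*X
Q = -20 (Q = (3*(-5) - 5)*1 = (-15 - 5)*1 = -20*1 = -20)
r(L, g) = 4/7 (r(L, g) = 4/7 - 0*(L + L)/(g + 1) = 4/7 - 0*(2*L)/(1 + g) = 4/7 - 0*2*L/(1 + g) = 4/7 - 1/7*0 = 4/7 + 0 = 4/7)
Q*r(0, l) = -20*4/7 = -80/7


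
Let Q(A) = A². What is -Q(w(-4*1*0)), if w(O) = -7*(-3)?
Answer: -441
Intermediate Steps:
w(O) = 21
-Q(w(-4*1*0)) = -1*21² = -1*441 = -441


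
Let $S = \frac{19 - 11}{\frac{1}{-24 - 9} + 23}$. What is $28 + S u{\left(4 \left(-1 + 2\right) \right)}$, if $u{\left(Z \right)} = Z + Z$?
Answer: $\frac{11668}{379} \approx 30.786$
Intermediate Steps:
$u{\left(Z \right)} = 2 Z$
$S = \frac{132}{379}$ ($S = \frac{8}{\frac{1}{-33} + 23} = \frac{8}{- \frac{1}{33} + 23} = \frac{8}{\frac{758}{33}} = 8 \cdot \frac{33}{758} = \frac{132}{379} \approx 0.34828$)
$28 + S u{\left(4 \left(-1 + 2\right) \right)} = 28 + \frac{132 \cdot 2 \cdot 4 \left(-1 + 2\right)}{379} = 28 + \frac{132 \cdot 2 \cdot 4 \cdot 1}{379} = 28 + \frac{132 \cdot 2 \cdot 4}{379} = 28 + \frac{132}{379} \cdot 8 = 28 + \frac{1056}{379} = \frac{11668}{379}$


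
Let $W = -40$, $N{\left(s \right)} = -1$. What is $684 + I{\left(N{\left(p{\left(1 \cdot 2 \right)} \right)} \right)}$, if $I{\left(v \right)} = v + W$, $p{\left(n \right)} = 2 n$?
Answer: $643$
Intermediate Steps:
$I{\left(v \right)} = -40 + v$ ($I{\left(v \right)} = v - 40 = -40 + v$)
$684 + I{\left(N{\left(p{\left(1 \cdot 2 \right)} \right)} \right)} = 684 - 41 = 643$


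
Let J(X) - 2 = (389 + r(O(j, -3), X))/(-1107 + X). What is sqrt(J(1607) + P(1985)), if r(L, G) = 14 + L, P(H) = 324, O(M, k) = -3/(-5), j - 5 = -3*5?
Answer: sqrt(817018)/50 ≈ 18.078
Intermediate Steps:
j = -10 (j = 5 - 3*5 = 5 - 15 = -10)
O(M, k) = 3/5 (O(M, k) = -3*(-1/5) = 3/5)
J(X) = 2 + 2018/(5*(-1107 + X)) (J(X) = 2 + (389 + (14 + 3/5))/(-1107 + X) = 2 + (389 + 73/5)/(-1107 + X) = 2 + 2018/(5*(-1107 + X)))
sqrt(J(1607) + P(1985)) = sqrt(2*(-4526 + 5*1607)/(5*(-1107 + 1607)) + 324) = sqrt((2/5)*(-4526 + 8035)/500 + 324) = sqrt((2/5)*(1/500)*3509 + 324) = sqrt(3509/1250 + 324) = sqrt(408509/1250) = sqrt(817018)/50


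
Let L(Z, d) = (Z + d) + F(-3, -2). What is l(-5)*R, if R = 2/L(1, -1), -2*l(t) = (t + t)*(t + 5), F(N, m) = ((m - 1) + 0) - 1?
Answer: 0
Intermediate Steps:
F(N, m) = -2 + m (F(N, m) = ((-1 + m) + 0) - 1 = (-1 + m) - 1 = -2 + m)
l(t) = -t*(5 + t) (l(t) = -(t + t)*(t + 5)/2 = -2*t*(5 + t)/2 = -t*(5 + t))
L(Z, d) = -4 + Z + d (L(Z, d) = (Z + d) + (-2 - 2) = (Z + d) - 4 = -4 + Z + d)
R = -½ (R = 2/(-4 + 1 - 1) = 2/(-4) = 2*(-¼) = -½ ≈ -0.50000)
l(-5)*R = -1*(-5)*(5 - 5)*(-½) = -1*(-5)*0*(-½) = 0*(-½) = 0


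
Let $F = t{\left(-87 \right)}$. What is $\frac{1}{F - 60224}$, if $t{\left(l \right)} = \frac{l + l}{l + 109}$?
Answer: $- \frac{11}{662551} \approx -1.6602 \cdot 10^{-5}$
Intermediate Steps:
$t{\left(l \right)} = \frac{2 l}{109 + l}$
$F = - \frac{87}{11}$ ($F = 2 \left(-87\right) \frac{1}{109 - 87} = 2 \left(-87\right) \frac{1}{22} = - \frac{87}{11} \approx -7.9091$)
$\frac{1}{F - 60224} = \frac{1}{- \frac{87}{11} - 60224} = \frac{1}{- \frac{662551}{11}} = - \frac{11}{662551}$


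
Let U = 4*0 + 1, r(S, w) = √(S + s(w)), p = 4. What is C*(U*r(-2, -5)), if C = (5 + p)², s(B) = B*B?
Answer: 81*√23 ≈ 388.46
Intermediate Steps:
s(B) = B²
r(S, w) = √(S + w²)
U = 1 (U = 0 + 1 = 1)
C = 81 (C = (5 + 4)² = 9² = 81)
C*(U*r(-2, -5)) = 81*(1*√(-2 + (-5)²)) = 81*(1*√(-2 + 25)) = 81*(1*√23) = 81*√23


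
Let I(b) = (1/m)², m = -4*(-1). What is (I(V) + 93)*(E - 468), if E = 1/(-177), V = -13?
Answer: -123344293/2832 ≈ -43554.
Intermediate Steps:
E = -1/177 ≈ -0.0056497
m = 4
I(b) = 1/16 (I(b) = (1/4)² = (¼)² = 1/16)
(I(V) + 93)*(E - 468) = (1/16 + 93)*(-1/177 - 468) = (1489/16)*(-82837/177) = -123344293/2832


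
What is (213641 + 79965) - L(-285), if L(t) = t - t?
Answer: 293606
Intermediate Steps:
L(t) = 0
(213641 + 79965) - L(-285) = (213641 + 79965) - 1*0 = 293606 + 0 = 293606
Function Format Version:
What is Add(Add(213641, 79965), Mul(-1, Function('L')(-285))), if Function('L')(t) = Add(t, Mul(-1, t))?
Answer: 293606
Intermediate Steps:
Function('L')(t) = 0
Add(Add(213641, 79965), Mul(-1, Function('L')(-285))) = Add(Add(213641, 79965), Mul(-1, 0)) = Add(293606, 0) = 293606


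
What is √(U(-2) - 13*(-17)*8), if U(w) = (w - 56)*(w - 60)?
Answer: 6*√149 ≈ 73.239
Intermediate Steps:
U(w) = (-60 + w)*(-56 + w) (U(w) = (-56 + w)*(-60 + w) = (-60 + w)*(-56 + w))
√(U(-2) - 13*(-17)*8) = √((3360 + (-2)² - 116*(-2)) - 13*(-17)*8) = √((3360 + 4 + 232) + 221*8) = √(3596 + 1768) = √5364 = 6*√149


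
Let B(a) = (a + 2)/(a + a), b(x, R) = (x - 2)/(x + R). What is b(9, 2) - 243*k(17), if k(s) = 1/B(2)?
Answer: -2666/11 ≈ -242.36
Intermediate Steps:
b(x, R) = (-2 + x)/(R + x)
B(a) = (2 + a)/(2*a) (B(a) = (2 + a)/((2*a)) = (2 + a)*(1/(2*a)) = (2 + a)/(2*a))
k(s) = 1 (k(s) = 1/((1/2)*(2 + 2)/2) = 1/((1/2)*(1/2)*4) = 1/1 = 1)
b(9, 2) - 243*k(17) = (-2 + 9)/(2 + 9) - 243*1 = 7/11 - 243 = -2666/11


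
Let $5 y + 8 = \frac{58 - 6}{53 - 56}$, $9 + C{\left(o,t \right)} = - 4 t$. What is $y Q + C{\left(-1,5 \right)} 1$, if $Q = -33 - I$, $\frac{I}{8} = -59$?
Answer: $- \frac{33799}{15} \approx -2253.3$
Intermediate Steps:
$I = -472$ ($I = 8 \left(-59\right) = -472$)
$C{\left(o,t \right)} = -9 - 4 t$
$Q = 439$ ($Q = -33 - -472 = -33 + 472 = 439$)
$y = - \frac{76}{15}$ ($y = - \frac{8}{5} + \frac{\left(58 - 6\right) \frac{1}{53 - 56}}{5} = - \frac{8}{5} + \frac{52 \frac{1}{-3}}{5} = - \frac{8}{5} + \frac{52 \left(- \frac{1}{3}\right)}{5} = - \frac{8}{5} + \frac{1}{5} \left(- \frac{52}{3}\right) = - \frac{8}{5} - \frac{52}{15} = - \frac{76}{15} \approx -5.0667$)
$y Q + C{\left(-1,5 \right)} 1 = \left(- \frac{76}{15}\right) 439 + \left(-9 - 20\right) 1 = - \frac{33364}{15} + \left(-9 - 20\right) 1 = - \frac{33364}{15} - 29 = - \frac{33799}{15}$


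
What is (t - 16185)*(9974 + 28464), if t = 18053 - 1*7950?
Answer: -233779916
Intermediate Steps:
t = 10103 (t = 18053 - 7950 = 10103)
(t - 16185)*(9974 + 28464) = (10103 - 16185)*(9974 + 28464) = -6082*38438 = -233779916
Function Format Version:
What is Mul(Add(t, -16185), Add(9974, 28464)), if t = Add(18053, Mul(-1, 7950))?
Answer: -233779916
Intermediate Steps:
t = 10103 (t = Add(18053, -7950) = 10103)
Mul(Add(t, -16185), Add(9974, 28464)) = Mul(Add(10103, -16185), Add(9974, 28464)) = Mul(-6082, 38438) = -233779916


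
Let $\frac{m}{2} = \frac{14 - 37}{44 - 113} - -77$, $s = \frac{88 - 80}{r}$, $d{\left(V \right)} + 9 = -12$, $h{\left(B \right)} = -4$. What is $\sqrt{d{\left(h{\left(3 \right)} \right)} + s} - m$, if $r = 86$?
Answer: $- \frac{464}{3} + \frac{i \sqrt{38657}}{43} \approx -154.67 + 4.5724 i$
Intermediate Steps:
$d{\left(V \right)} = -21$ ($d{\left(V \right)} = -9 - 12 = -21$)
$s = \frac{4}{43}$ ($s = \frac{88 - 80}{86} = \left(88 - 80\right) \frac{1}{86} = 8 \cdot \frac{1}{86} = \frac{4}{43} \approx 0.093023$)
$m = \frac{464}{3}$ ($m = 2 \left(\frac{14 - 37}{44 - 113} - -77\right) = 2 \left(- \frac{23}{-69} + 77\right) = 2 \left(\left(-23\right) \left(- \frac{1}{69}\right) + 77\right) = 2 \left(\frac{1}{3} + 77\right) = 2 \cdot \frac{232}{3} = \frac{464}{3} \approx 154.67$)
$\sqrt{d{\left(h{\left(3 \right)} \right)} + s} - m = \sqrt{-21 + \frac{4}{43}} - \frac{464}{3} = \sqrt{- \frac{899}{43}} - \frac{464}{3} = \frac{i \sqrt{38657}}{43} - \frac{464}{3} = - \frac{464}{3} + \frac{i \sqrt{38657}}{43}$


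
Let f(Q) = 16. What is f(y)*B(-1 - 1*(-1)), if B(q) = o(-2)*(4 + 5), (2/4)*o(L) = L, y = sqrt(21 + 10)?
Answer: -576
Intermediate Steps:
y = sqrt(31) ≈ 5.5678
o(L) = 2*L
B(q) = -36 (B(q) = (2*(-2))*(4 + 5) = -4*9 = -36)
f(y)*B(-1 - 1*(-1)) = 16*(-36) = -576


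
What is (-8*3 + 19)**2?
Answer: 25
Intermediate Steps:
(-8*3 + 19)**2 = (-24 + 19)**2 = (-5)**2 = 25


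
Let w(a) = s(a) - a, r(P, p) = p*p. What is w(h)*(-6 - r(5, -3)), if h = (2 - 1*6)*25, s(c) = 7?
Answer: -1605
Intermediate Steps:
r(P, p) = p²
h = -100 (h = (2 - 6)*25 = -4*25 = -100)
w(a) = 7 - a
w(h)*(-6 - r(5, -3)) = (7 - 1*(-100))*(-6 - 1*(-3)²) = (7 + 100)*(-6 - 1*9) = 107*(-6 - 9) = 107*(-15) = -1605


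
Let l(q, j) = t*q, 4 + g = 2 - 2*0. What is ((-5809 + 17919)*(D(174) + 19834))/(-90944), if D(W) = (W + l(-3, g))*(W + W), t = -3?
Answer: -36121535/3248 ≈ -11121.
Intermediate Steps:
g = -2 (g = -4 + (2 - 2*0) = -4 + (2 + 0) = -4 + 2 = -2)
l(q, j) = -3*q
D(W) = 2*W*(9 + W) (D(W) = (W - 3*(-3))*(W + W) = (W + 9)*(2*W) = (9 + W)*(2*W) = 2*W*(9 + W))
((-5809 + 17919)*(D(174) + 19834))/(-90944) = ((-5809 + 17919)*(2*174*(9 + 174) + 19834))/(-90944) = (12110*(2*174*183 + 19834))*(-1/90944) = (12110*(63684 + 19834))*(-1/90944) = (12110*83518)*(-1/90944) = 1011402980*(-1/90944) = -36121535/3248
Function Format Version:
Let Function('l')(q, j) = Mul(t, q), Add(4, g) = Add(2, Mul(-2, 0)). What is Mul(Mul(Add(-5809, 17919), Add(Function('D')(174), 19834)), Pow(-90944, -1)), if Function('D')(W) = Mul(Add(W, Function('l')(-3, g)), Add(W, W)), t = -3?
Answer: Rational(-36121535, 3248) ≈ -11121.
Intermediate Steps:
g = -2 (g = Add(-4, Add(2, Mul(-2, 0))) = Add(-4, Add(2, 0)) = Add(-4, 2) = -2)
Function('l')(q, j) = Mul(-3, q)
Function('D')(W) = Mul(2, W, Add(9, W)) (Function('D')(W) = Mul(Add(W, Mul(-3, -3)), Add(W, W)) = Mul(Add(W, 9), Mul(2, W)) = Mul(Add(9, W), Mul(2, W)) = Mul(2, W, Add(9, W)))
Mul(Mul(Add(-5809, 17919), Add(Function('D')(174), 19834)), Pow(-90944, -1)) = Mul(Mul(Add(-5809, 17919), Add(Mul(2, 174, Add(9, 174)), 19834)), Pow(-90944, -1)) = Mul(Mul(12110, Add(Mul(2, 174, 183), 19834)), Rational(-1, 90944)) = Mul(Mul(12110, Add(63684, 19834)), Rational(-1, 90944)) = Mul(Mul(12110, 83518), Rational(-1, 90944)) = Mul(1011402980, Rational(-1, 90944)) = Rational(-36121535, 3248)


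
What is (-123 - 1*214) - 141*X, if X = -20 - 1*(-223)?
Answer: -28960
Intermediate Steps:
X = 203 (X = -20 + 223 = 203)
(-123 - 1*214) - 141*X = (-123 - 1*214) - 141*203 = (-123 - 214) - 28623 = -337 - 28623 = -28960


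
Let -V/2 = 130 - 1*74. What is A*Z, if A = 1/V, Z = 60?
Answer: -15/28 ≈ -0.53571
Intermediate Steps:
V = -112 (V = -2*(130 - 1*74) = -2*(130 - 74) = -2*56 = -112)
A = -1/112 (A = 1/(-112) = -1/112 ≈ -0.0089286)
A*Z = -1/112*60 = -15/28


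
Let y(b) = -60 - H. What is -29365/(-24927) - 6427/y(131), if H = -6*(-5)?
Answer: 7754699/106830 ≈ 72.589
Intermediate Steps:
H = 30
y(b) = -90 (y(b) = -60 - 1*30 = -60 - 30 = -90)
-29365/(-24927) - 6427/y(131) = -29365/(-24927) - 6427/(-90) = -29365*(-1/24927) - 6427*(-1/90) = 4195/3561 + 6427/90 = 7754699/106830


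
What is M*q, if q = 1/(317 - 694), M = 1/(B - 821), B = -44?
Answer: 1/326105 ≈ 3.0665e-6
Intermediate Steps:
M = -1/865 (M = 1/(-44 - 821) = 1/(-865) = -1/865 ≈ -0.0011561)
q = -1/377 (q = 1/(-377) = -1/377 ≈ -0.0026525)
M*q = -1/865*(-1/377) = 1/326105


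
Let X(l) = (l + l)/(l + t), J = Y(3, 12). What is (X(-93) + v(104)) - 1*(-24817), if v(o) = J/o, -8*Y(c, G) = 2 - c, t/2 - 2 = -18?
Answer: 2581122877/104000 ≈ 24819.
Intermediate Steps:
t = -32 (t = 4 + 2*(-18) = 4 - 36 = -32)
Y(c, G) = -¼ + c/8 (Y(c, G) = -(2 - c)/8 = -¼ + c/8)
J = ⅛ (J = -¼ + (⅛)*3 = -¼ + 3/8 = ⅛ ≈ 0.12500)
v(o) = 1/(8*o)
X(l) = 2*l/(-32 + l) (X(l) = (l + l)/(l - 32) = (2*l)/(-32 + l) = 2*l/(-32 + l))
(X(-93) + v(104)) - 1*(-24817) = (2*(-93)/(-32 - 93) + (⅛)/104) - 1*(-24817) = (2*(-93)/(-125) + (⅛)*(1/104)) + 24817 = (2*(-93)*(-1/125) + 1/832) + 24817 = (186/125 + 1/832) + 24817 = 154877/104000 + 24817 = 2581122877/104000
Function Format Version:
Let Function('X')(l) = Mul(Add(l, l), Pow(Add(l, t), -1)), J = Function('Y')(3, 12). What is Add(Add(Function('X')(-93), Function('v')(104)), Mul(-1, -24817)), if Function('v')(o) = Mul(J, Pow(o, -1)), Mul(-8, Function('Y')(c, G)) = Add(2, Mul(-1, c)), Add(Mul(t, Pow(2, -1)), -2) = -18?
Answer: Rational(2581122877, 104000) ≈ 24819.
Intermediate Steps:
t = -32 (t = Add(4, Mul(2, -18)) = Add(4, -36) = -32)
Function('Y')(c, G) = Add(Rational(-1, 4), Mul(Rational(1, 8), c)) (Function('Y')(c, G) = Mul(Rational(-1, 8), Add(2, Mul(-1, c))) = Add(Rational(-1, 4), Mul(Rational(1, 8), c)))
J = Rational(1, 8) (J = Add(Rational(-1, 4), Mul(Rational(1, 8), 3)) = Add(Rational(-1, 4), Rational(3, 8)) = Rational(1, 8) ≈ 0.12500)
Function('v')(o) = Mul(Rational(1, 8), Pow(o, -1))
Function('X')(l) = Mul(2, l, Pow(Add(-32, l), -1)) (Function('X')(l) = Mul(Add(l, l), Pow(Add(l, -32), -1)) = Mul(Mul(2, l), Pow(Add(-32, l), -1)) = Mul(2, l, Pow(Add(-32, l), -1)))
Add(Add(Function('X')(-93), Function('v')(104)), Mul(-1, -24817)) = Add(Add(Mul(2, -93, Pow(Add(-32, -93), -1)), Mul(Rational(1, 8), Pow(104, -1))), Mul(-1, -24817)) = Add(Add(Mul(2, -93, Pow(-125, -1)), Mul(Rational(1, 8), Rational(1, 104))), 24817) = Add(Add(Mul(2, -93, Rational(-1, 125)), Rational(1, 832)), 24817) = Add(Add(Rational(186, 125), Rational(1, 832)), 24817) = Add(Rational(154877, 104000), 24817) = Rational(2581122877, 104000)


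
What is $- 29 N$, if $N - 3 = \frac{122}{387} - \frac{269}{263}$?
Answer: $- \frac{6766454}{101781} \approx -66.48$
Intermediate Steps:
$N = \frac{233326}{101781}$ ($N = 3 + \left(\frac{122}{387} - \frac{269}{263}\right) = 3 - \frac{72017}{101781} = \frac{233326}{101781} \approx 2.2924$)
$- 29 N = \left(-29\right) \frac{233326}{101781} = - \frac{6766454}{101781}$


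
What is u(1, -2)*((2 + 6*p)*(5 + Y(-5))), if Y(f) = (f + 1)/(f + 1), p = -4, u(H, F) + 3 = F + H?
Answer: 528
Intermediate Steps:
u(H, F) = -3 + F + H (u(H, F) = -3 + (F + H) = -3 + F + H)
Y(f) = 1 (Y(f) = (1 + f)/(1 + f) = 1)
u(1, -2)*((2 + 6*p)*(5 + Y(-5))) = (-3 - 2 + 1)*((2 + 6*(-4))*(5 + 1)) = -4*(2 - 24)*6 = -(-88)*6 = -4*(-132) = 528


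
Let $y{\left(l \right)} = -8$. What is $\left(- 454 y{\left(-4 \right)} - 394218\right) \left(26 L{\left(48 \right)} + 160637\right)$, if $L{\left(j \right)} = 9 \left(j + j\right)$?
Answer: $-71516687186$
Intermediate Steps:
$L{\left(j \right)} = 18 j$ ($L{\left(j \right)} = 9 \cdot 2 j = 18 j$)
$\left(- 454 y{\left(-4 \right)} - 394218\right) \left(26 L{\left(48 \right)} + 160637\right) = \left(\left(-454\right) \left(-8\right) - 394218\right) \left(26 \cdot 18 \cdot 48 + 160637\right) = \left(3632 - 394218\right) \left(26 \cdot 864 + 160637\right) = - 390586 \left(22464 + 160637\right) = \left(-390586\right) 183101 = -71516687186$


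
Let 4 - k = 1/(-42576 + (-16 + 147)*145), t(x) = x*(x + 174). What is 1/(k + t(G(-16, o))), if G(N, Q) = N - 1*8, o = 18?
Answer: -23581/84797275 ≈ -0.00027809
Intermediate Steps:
G(N, Q) = -8 + N (G(N, Q) = N - 8 = -8 + N)
t(x) = x*(174 + x)
k = 94325/23581 (k = 4 - 1/(-42576 + (-16 + 147)*145) = 4 - 1/(-42576 + 131*145) = 4 - 1/(-42576 + 18995) = 4 - 1/(-23581) = 4 - 1*(-1/23581) = 4 + 1/23581 = 94325/23581 ≈ 4.0000)
1/(k + t(G(-16, o))) = 1/(94325/23581 + (-8 - 16)*(174 + (-8 - 16))) = 1/(94325/23581 - 24*(174 - 24)) = 1/(94325/23581 - 24*150) = 1/(94325/23581 - 3600) = 1/(-84797275/23581) = -23581/84797275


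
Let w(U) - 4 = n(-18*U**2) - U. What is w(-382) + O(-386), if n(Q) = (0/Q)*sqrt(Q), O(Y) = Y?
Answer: 0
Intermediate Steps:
n(Q) = 0 (n(Q) = 0*sqrt(Q) = 0)
w(U) = 4 - U (w(U) = 4 + (0 - U) = 4 - U)
w(-382) + O(-386) = (4 - 1*(-382)) - 386 = (4 + 382) - 386 = 386 - 386 = 0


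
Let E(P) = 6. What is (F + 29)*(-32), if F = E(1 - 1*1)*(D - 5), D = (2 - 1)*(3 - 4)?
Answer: 224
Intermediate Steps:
D = -1 (D = 1*(-1) = -1)
F = -36 (F = 6*(-1 - 5) = 6*(-6) = -36)
(F + 29)*(-32) = (-36 + 29)*(-32) = -7*(-32) = 224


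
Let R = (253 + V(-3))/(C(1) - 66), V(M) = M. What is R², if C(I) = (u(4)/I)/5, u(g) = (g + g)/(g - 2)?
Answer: 390625/26569 ≈ 14.702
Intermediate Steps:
u(g) = 2*g/(-2 + g) (u(g) = (2*g)/(-2 + g) = 2*g/(-2 + g))
C(I) = 4/(5*I) (C(I) = ((2*4/(-2 + 4))/I)/5 = ((2*4/2)/I)*(⅕) = ((2*4*(½))/I)*(⅕) = (4/I)*(⅕) = 4/(5*I))
R = -625/163 (R = (253 - 3)/((⅘)/1 - 66) = 250/((⅘)*1 - 66) = 250/(⅘ - 66) = 250/(-326/5) = 250*(-5/326) = -625/163 ≈ -3.8344)
R² = (-625/163)² = 390625/26569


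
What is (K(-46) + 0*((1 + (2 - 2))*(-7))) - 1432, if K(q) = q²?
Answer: 684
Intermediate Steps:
(K(-46) + 0*((1 + (2 - 2))*(-7))) - 1432 = ((-46)² + 0*((1 + (2 - 2))*(-7))) - 1432 = (2116 + 0*((1 + 0)*(-7))) - 1432 = (2116 + 0*(1*(-7))) - 1432 = (2116 + 0*(-7)) - 1432 = (2116 + 0) - 1432 = 2116 - 1432 = 684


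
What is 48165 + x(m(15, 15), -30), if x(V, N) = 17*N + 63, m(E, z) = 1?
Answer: 47718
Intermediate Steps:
x(V, N) = 63 + 17*N
48165 + x(m(15, 15), -30) = 48165 + (63 + 17*(-30)) = 48165 + (63 - 510) = 48165 - 447 = 47718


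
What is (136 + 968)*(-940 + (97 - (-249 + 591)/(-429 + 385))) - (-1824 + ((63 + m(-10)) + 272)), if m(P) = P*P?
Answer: -10127721/11 ≈ -9.2070e+5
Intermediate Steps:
m(P) = P²
(136 + 968)*(-940 + (97 - (-249 + 591)/(-429 + 385))) - (-1824 + ((63 + m(-10)) + 272)) = (136 + 968)*(-940 + (97 - (-249 + 591)/(-429 + 385))) - (-1824 + ((63 + (-10)²) + 272)) = 1104*(-940 + (97 - 342/(-44))) - (-1824 + ((63 + 100) + 272)) = 1104*(-940 + (97 - 342*(-1)/44)) - (-1824 + (163 + 272)) = 1104*(-940 + (97 - 1*(-171/22))) - (-1824 + 435) = 1104*(-940 + (97 + 171/22)) - 1*(-1389) = 1104*(-940 + 2305/22) + 1389 = 1104*(-18375/22) + 1389 = -10143000/11 + 1389 = -10127721/11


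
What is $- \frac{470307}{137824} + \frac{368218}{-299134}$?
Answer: $- \frac{95717045885}{20613922208} \approx -4.6433$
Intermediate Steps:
$- \frac{470307}{137824} + \frac{368218}{-299134} = \left(-470307\right) \frac{1}{137824} + 368218 \left(- \frac{1}{299134}\right) = - \frac{470307}{137824} - \frac{184109}{149567} = - \frac{95717045885}{20613922208}$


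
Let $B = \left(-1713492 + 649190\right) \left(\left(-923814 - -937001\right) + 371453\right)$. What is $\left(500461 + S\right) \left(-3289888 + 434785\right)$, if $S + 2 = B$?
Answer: $1168800997823899563$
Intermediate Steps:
$B = -409373121280$ ($B = - 1064302 \left(\left(-923814 + 937001\right) + 371453\right) = - 1064302 \left(13187 + 371453\right) = \left(-1064302\right) 384640 = -409373121280$)
$S = -409373121282$ ($S = -2 - 409373121280 = -409373121282$)
$\left(500461 + S\right) \left(-3289888 + 434785\right) = \left(500461 - 409373121282\right) \left(-3289888 + 434785\right) = \left(-409372620821\right) \left(-2855103\right) = 1168800997823899563$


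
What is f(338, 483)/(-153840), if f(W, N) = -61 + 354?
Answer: -293/153840 ≈ -0.0019046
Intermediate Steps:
f(W, N) = 293
f(338, 483)/(-153840) = 293/(-153840) = 293*(-1/153840) = -293/153840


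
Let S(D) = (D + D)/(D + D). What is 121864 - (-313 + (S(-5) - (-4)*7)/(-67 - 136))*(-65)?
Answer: 710568/7 ≈ 1.0151e+5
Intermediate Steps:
S(D) = 1 (S(D) = (2*D)/((2*D)) = (2*D)*(1/(2*D)) = 1)
121864 - (-313 + (S(-5) - (-4)*7)/(-67 - 136))*(-65) = 121864 - (-313 + (1 - (-4)*7)/(-67 - 136))*(-65) = 121864 - (-313 + (1 - 4*(-7))/(-203))*(-65) = 121864 - (-313 + (1 + 28)*(-1/203))*(-65) = 121864 - (-313 + 29*(-1/203))*(-65) = 121864 - (-313 - ⅐)*(-65) = 121864 - (-2192)*(-65)/7 = 121864 - 1*142480/7 = 121864 - 142480/7 = 710568/7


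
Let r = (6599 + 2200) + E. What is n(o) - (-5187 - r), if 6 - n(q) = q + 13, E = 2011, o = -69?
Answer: 16059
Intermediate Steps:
r = 10810 (r = (6599 + 2200) + 2011 = 8799 + 2011 = 10810)
n(q) = -7 - q (n(q) = 6 - (q + 13) = 6 - (13 + q) = 6 + (-13 - q) = -7 - q)
n(o) - (-5187 - r) = (-7 - 1*(-69)) - (-5187 - 1*10810) = (-7 + 69) - (-5187 - 10810) = 62 - 1*(-15997) = 62 + 15997 = 16059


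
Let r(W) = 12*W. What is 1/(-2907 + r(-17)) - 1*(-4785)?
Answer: 14886134/3111 ≈ 4785.0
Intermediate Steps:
1/(-2907 + r(-17)) - 1*(-4785) = 1/(-2907 + 12*(-17)) - 1*(-4785) = 1/(-2907 - 204) + 4785 = 1/(-3111) + 4785 = -1/3111 + 4785 = 14886134/3111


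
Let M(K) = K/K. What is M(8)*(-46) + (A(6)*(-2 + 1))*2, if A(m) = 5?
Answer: -56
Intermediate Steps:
M(K) = 1
M(8)*(-46) + (A(6)*(-2 + 1))*2 = 1*(-46) + (5*(-2 + 1))*2 = -46 + (5*(-1))*2 = -46 - 5*2 = -46 - 10 = -56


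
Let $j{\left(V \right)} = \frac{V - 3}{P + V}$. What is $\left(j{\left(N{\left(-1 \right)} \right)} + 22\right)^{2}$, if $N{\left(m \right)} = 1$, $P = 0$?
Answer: $400$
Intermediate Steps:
$j{\left(V \right)} = \frac{-3 + V}{V}$ ($j{\left(V \right)} = \frac{V - 3}{0 + V} = \frac{-3 + V}{V}$)
$\left(j{\left(N{\left(-1 \right)} \right)} + 22\right)^{2} = \left(\frac{-3 + 1}{1} + 22\right)^{2} = \left(1 \left(-2\right) + 22\right)^{2} = \left(-2 + 22\right)^{2} = 20^{2} = 400$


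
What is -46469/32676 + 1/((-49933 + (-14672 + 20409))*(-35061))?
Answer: -1500131576806/1054860217047 ≈ -1.4221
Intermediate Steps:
-46469/32676 + 1/((-49933 + (-14672 + 20409))*(-35061)) = -46469*1/32676 - 1/35061/(-49933 + 5737) = -46469/32676 - 1/35061/(-44196) = -46469/32676 - 1/44196*(-1/35061) = -46469/32676 + 1/1549555956 = -1500131576806/1054860217047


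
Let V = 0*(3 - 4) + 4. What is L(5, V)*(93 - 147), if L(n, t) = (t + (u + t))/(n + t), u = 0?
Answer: -48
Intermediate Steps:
V = 4 (V = 0*(-1) + 4 = 0 + 4 = 4)
L(n, t) = 2*t/(n + t) (L(n, t) = (t + (0 + t))/(n + t) = (t + t)/(n + t) = (2*t)/(n + t) = 2*t/(n + t))
L(5, V)*(93 - 147) = (2*4/(5 + 4))*(93 - 147) = (2*4/9)*(-54) = (2*4*(1/9))*(-54) = (8/9)*(-54) = -48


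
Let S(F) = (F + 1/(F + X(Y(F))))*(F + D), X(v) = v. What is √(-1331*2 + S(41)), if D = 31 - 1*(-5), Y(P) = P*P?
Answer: √29958126/246 ≈ 22.250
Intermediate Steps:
Y(P) = P²
D = 36 (D = 31 + 5 = 36)
S(F) = (36 + F)*(F + 1/(F + F²)) (S(F) = (F + 1/(F + F²))*(F + 36) = (F + 1/(F + F²))*(36 + F) = (36 + F)*(F + 1/(F + F²)))
√(-1331*2 + S(41)) = √(-1331*2 + (36 + 41 + 41⁴ + 36*41² + 37*41³)/(41*(1 + 41))) = √(-2662 + (1/41)*(36 + 41 + 2825761 + 36*1681 + 37*68921)/42) = √(-2662 + (1/41)*(1/42)*(36 + 41 + 2825761 + 60516 + 2550077)) = √(-2662 + (1/41)*(1/42)*5436431) = √(-2662 + 776633/246) = √(121781/246) = √29958126/246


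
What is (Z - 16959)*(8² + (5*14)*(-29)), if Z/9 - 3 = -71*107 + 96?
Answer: 166011006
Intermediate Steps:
Z = -67482 (Z = 27 + 9*(-71*107 + 96) = 27 + 9*(-7597 + 96) = 27 + 9*(-7501) = 27 - 67509 = -67482)
(Z - 16959)*(8² + (5*14)*(-29)) = (-67482 - 16959)*(8² + (5*14)*(-29)) = -84441*(64 + 70*(-29)) = -84441*(64 - 2030) = -84441*(-1966) = 166011006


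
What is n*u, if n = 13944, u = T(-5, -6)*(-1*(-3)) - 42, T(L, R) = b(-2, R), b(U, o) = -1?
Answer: -627480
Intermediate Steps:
T(L, R) = -1
u = -45 (u = -(-1)*(-3) - 42 = -1*3 - 42 = -3 - 42 = -45)
n*u = 13944*(-45) = -627480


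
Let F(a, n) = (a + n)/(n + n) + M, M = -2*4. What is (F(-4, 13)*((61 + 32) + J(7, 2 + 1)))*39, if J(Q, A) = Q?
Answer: -29850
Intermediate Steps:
M = -8
F(a, n) = -8 + (a + n)/(2*n) (F(a, n) = (a + n)/(n + n) - 8 = (a + n)/((2*n)) - 8 = (a + n)*(1/(2*n)) - 8 = (a + n)/(2*n) - 8 = -8 + (a + n)/(2*n))
(F(-4, 13)*((61 + 32) + J(7, 2 + 1)))*39 = (((½)*(-4 - 15*13)/13)*((61 + 32) + 7))*39 = (((½)*(1/13)*(-4 - 195))*(93 + 7))*39 = (((½)*(1/13)*(-199))*100)*39 = -199/26*100*39 = -9950/13*39 = -29850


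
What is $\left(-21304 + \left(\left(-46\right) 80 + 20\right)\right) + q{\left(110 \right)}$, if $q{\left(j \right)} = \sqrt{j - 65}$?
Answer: $-24964 + 3 \sqrt{5} \approx -24957.0$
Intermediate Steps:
$q{\left(j \right)} = \sqrt{-65 + j}$
$\left(-21304 + \left(\left(-46\right) 80 + 20\right)\right) + q{\left(110 \right)} = \left(-21304 + \left(\left(-46\right) 80 + 20\right)\right) + \sqrt{-65 + 110} = \left(-21304 + \left(-3680 + 20\right)\right) + \sqrt{45} = \left(-21304 - 3660\right) + 3 \sqrt{5} = -24964 + 3 \sqrt{5}$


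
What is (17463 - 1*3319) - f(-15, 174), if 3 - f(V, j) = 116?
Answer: 14257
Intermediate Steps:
f(V, j) = -113 (f(V, j) = 3 - 1*116 = 3 - 116 = -113)
(17463 - 1*3319) - f(-15, 174) = (17463 - 1*3319) - 1*(-113) = (17463 - 3319) + 113 = 14144 + 113 = 14257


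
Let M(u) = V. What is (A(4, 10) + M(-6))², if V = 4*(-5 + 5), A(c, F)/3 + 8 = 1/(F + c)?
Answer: 110889/196 ≈ 565.76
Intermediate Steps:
A(c, F) = -24 + 3/(F + c)
V = 0 (V = 4*0 = 0)
M(u) = 0
(A(4, 10) + M(-6))² = (3*(1 - 8*10 - 8*4)/(10 + 4) + 0)² = (3*(1 - 80 - 32)/14 + 0)² = (3*(1/14)*(-111) + 0)² = (-333/14 + 0)² = (-333/14)² = 110889/196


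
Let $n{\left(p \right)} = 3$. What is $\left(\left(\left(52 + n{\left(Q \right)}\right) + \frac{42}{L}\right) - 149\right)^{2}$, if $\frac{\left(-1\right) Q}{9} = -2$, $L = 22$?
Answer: $\frac{1026169}{121} \approx 8480.7$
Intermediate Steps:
$Q = 18$ ($Q = \left(-9\right) \left(-2\right) = 18$)
$\left(\left(\left(52 + n{\left(Q \right)}\right) + \frac{42}{L}\right) - 149\right)^{2} = \left(\left(\left(52 + 3\right) + \frac{42}{22}\right) - 149\right)^{2} = \left(\left(55 + 42 \cdot \frac{1}{22}\right) - 149\right)^{2} = \left(\left(55 + \frac{21}{11}\right) - 149\right)^{2} = \left(\frac{626}{11} - 149\right)^{2} = \left(- \frac{1013}{11}\right)^{2} = \frac{1026169}{121}$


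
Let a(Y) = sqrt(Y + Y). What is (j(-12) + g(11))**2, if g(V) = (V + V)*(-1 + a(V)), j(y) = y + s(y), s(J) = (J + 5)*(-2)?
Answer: 11048 - 880*sqrt(22) ≈ 6920.4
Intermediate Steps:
s(J) = -10 - 2*J (s(J) = (5 + J)*(-2) = -10 - 2*J)
j(y) = -10 - y (j(y) = y + (-10 - 2*y) = -10 - y)
a(Y) = sqrt(2)*sqrt(Y) (a(Y) = sqrt(2*Y) = sqrt(2)*sqrt(Y))
g(V) = 2*V*(-1 + sqrt(2)*sqrt(V)) (g(V) = (V + V)*(-1 + sqrt(2)*sqrt(V)) = (2*V)*(-1 + sqrt(2)*sqrt(V)) = 2*V*(-1 + sqrt(2)*sqrt(V)))
(j(-12) + g(11))**2 = ((-10 - 1*(-12)) + (-2*11 + 2*sqrt(2)*11**(3/2)))**2 = ((-10 + 12) + (-22 + 2*sqrt(2)*(11*sqrt(11))))**2 = (2 + (-22 + 22*sqrt(22)))**2 = (-20 + 22*sqrt(22))**2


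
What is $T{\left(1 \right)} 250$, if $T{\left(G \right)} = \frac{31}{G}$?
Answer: $7750$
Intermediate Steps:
$T{\left(1 \right)} 250 = \frac{31}{1} \cdot 250 = 31 \cdot 1 \cdot 250 = 31 \cdot 250 = 7750$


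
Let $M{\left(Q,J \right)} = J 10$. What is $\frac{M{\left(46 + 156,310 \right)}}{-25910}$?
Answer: $- \frac{310}{2591} \approx -0.11964$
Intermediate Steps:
$M{\left(Q,J \right)} = 10 J$
$\frac{M{\left(46 + 156,310 \right)}}{-25910} = \frac{10 \cdot 310}{-25910} = 3100 \left(- \frac{1}{25910}\right) = - \frac{310}{2591}$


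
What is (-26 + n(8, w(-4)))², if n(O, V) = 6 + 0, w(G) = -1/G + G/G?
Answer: 400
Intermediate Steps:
w(G) = 1 - 1/G (w(G) = -1/G + 1 = 1 - 1/G)
n(O, V) = 6
(-26 + n(8, w(-4)))² = (-26 + 6)² = (-20)² = 400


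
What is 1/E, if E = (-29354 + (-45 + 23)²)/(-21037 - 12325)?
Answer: 16681/14435 ≈ 1.1556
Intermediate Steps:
E = 14435/16681 (E = (-29354 + (-22)²)/(-33362) = (-29354 + 484)*(-1/33362) = -28870*(-1/33362) = 14435/16681 ≈ 0.86536)
1/E = 1/(14435/16681) = 16681/14435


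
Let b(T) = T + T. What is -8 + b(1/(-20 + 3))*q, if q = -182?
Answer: 228/17 ≈ 13.412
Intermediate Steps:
b(T) = 2*T
-8 + b(1/(-20 + 3))*q = -8 + (2/(-20 + 3))*(-182) = -8 + (2/(-17))*(-182) = -8 + (2*(-1/17))*(-182) = -8 - 2/17*(-182) = -8 + 364/17 = 228/17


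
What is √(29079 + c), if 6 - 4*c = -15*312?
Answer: √121002/2 ≈ 173.93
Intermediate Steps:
c = 2343/2 (c = 3/2 - (-15)*312/4 = 3/2 - ¼*(-4680) = 3/2 + 1170 = 2343/2 ≈ 1171.5)
√(29079 + c) = √(29079 + 2343/2) = √(60501/2) = √121002/2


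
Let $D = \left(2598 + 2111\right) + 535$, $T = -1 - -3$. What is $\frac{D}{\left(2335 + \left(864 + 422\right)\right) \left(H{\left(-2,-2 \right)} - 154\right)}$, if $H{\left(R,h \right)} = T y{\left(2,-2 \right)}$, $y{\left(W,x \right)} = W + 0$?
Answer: $- \frac{874}{90525} \approx -0.0096548$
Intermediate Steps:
$y{\left(W,x \right)} = W$
$T = 2$ ($T = -1 + 3 = 2$)
$H{\left(R,h \right)} = 4$ ($H{\left(R,h \right)} = 2 \cdot 2 = 4$)
$D = 5244$ ($D = 4709 + 535 = 5244$)
$\frac{D}{\left(2335 + \left(864 + 422\right)\right) \left(H{\left(-2,-2 \right)} - 154\right)} = \frac{5244}{\left(2335 + \left(864 + 422\right)\right) \left(4 - 154\right)} = \frac{5244}{\left(2335 + 1286\right) \left(-150\right)} = \frac{5244}{3621 \left(-150\right)} = \frac{5244}{-543150} = 5244 \left(- \frac{1}{543150}\right) = - \frac{874}{90525}$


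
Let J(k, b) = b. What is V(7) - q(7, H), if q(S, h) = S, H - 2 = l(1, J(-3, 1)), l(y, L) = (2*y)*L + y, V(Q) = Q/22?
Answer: -147/22 ≈ -6.6818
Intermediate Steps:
V(Q) = Q/22 (V(Q) = Q*(1/22) = Q/22)
l(y, L) = y + 2*L*y (l(y, L) = 2*L*y + y = y + 2*L*y)
H = 5 (H = 2 + 1*(1 + 2*1) = 2 + 1*(1 + 2) = 2 + 1*3 = 2 + 3 = 5)
V(7) - q(7, H) = (1/22)*7 - 1*7 = 7/22 - 7 = -147/22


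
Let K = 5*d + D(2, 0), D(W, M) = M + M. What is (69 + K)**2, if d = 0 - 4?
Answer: 2401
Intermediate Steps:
d = -4
D(W, M) = 2*M
K = -20 (K = 5*(-4) + 2*0 = -20 + 0 = -20)
(69 + K)**2 = (69 - 20)**2 = 49**2 = 2401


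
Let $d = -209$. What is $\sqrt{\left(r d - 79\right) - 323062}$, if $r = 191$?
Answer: $6 i \sqrt{10085} \approx 602.54 i$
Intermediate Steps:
$\sqrt{\left(r d - 79\right) - 323062} = \sqrt{\left(191 \left(-209\right) - 79\right) - 323062} = \sqrt{\left(-39919 - 79\right) - 323062} = \sqrt{-39998 - 323062} = \sqrt{-363060} = 6 i \sqrt{10085}$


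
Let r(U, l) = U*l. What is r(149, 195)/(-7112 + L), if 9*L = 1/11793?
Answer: -3083810535/754846343 ≈ -4.0854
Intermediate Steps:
L = 1/106137 (L = (⅑)/11793 = (⅑)*(1/11793) = 1/106137 ≈ 9.4218e-6)
r(149, 195)/(-7112 + L) = (149*195)/(-7112 + 1/106137) = 29055/(-754846343/106137) = 29055*(-106137/754846343) = -3083810535/754846343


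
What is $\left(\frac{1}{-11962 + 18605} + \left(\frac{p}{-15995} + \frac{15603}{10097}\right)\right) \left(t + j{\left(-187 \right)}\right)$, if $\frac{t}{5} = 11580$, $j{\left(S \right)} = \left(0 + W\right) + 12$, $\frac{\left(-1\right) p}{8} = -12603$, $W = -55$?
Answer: $- \frac{42191402870026534}{153264937735} \approx -2.7528 \cdot 10^{5}$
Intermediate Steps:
$p = 100824$ ($p = \left(-8\right) \left(-12603\right) = 100824$)
$j{\left(S \right)} = -43$ ($j{\left(S \right)} = \left(0 - 55\right) + 12 = -55 + 12 = -43$)
$t = 57900$ ($t = 5 \cdot 11580 = 57900$)
$\left(\frac{1}{-11962 + 18605} + \left(\frac{p}{-15995} + \frac{15603}{10097}\right)\right) \left(t + j{\left(-187 \right)}\right) = \left(\frac{1}{-11962 + 18605} + \left(\frac{100824}{-15995} + \frac{15603}{10097}\right)\right) \left(57900 - 43\right) = \left(\frac{1}{6643} + \left(100824 \left(- \frac{1}{15995}\right) + 15603 \cdot \frac{1}{10097}\right)\right) 57857 = \left(\frac{1}{6643} + \left(- \frac{100824}{15995} + \frac{15603}{10097}\right)\right) 57857 = \left(\frac{1}{6643} - \frac{768449943}{161501515}\right) 57857 = \left(- \frac{729235924262}{153264937735}\right) 57857 = - \frac{42191402870026534}{153264937735}$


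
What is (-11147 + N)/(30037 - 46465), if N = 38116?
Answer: -26969/16428 ≈ -1.6416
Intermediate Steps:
(-11147 + N)/(30037 - 46465) = (-11147 + 38116)/(30037 - 46465) = 26969/(-16428) = 26969*(-1/16428) = -26969/16428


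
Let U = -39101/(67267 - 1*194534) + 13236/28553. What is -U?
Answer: -57162385/74160299 ≈ -0.77079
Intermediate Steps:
U = 57162385/74160299 (U = -39101/(67267 - 194534) + 13236*(1/28553) = -39101/(-127267) + 13236/28553 = -39101*(-1/127267) + 13236/28553 = 39101/127267 + 13236/28553 = 57162385/74160299 ≈ 0.77079)
-U = -1*57162385/74160299 = -57162385/74160299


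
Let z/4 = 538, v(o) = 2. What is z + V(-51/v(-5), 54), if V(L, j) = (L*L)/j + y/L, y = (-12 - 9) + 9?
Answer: 883121/408 ≈ 2164.5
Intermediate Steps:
y = -12 (y = -21 + 9 = -12)
z = 2152 (z = 4*538 = 2152)
V(L, j) = -12/L + L**2/j (V(L, j) = (L*L)/j - 12/L = L**2/j - 12/L = -12/L + L**2/j)
z + V(-51/v(-5), 54) = 2152 + (-12/((-51/2)) + (-51/2)**2/54) = 2152 + (-12/((-51*1/2)) + (-51*1/2)**2*(1/54)) = 2152 + (-12/(-51/2) + (-51/2)**2*(1/54)) = 2152 + (-12*(-2/51) + (2601/4)*(1/54)) = 2152 + (8/17 + 289/24) = 2152 + 5105/408 = 883121/408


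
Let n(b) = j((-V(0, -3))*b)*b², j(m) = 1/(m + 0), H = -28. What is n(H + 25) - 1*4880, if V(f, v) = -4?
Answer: -19523/4 ≈ -4880.8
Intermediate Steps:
j(m) = 1/m
n(b) = b/4 (n(b) = b²/(((-1*(-4))*b)) = b²/((4*b)) = (1/(4*b))*b² = b/4)
n(H + 25) - 1*4880 = (-28 + 25)/4 - 1*4880 = (¼)*(-3) - 4880 = -¾ - 4880 = -19523/4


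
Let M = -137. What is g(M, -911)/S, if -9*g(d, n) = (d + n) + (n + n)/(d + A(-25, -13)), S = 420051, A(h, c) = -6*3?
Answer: 160618/585971145 ≈ 0.00027411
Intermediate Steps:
A(h, c) = -18
g(d, n) = -d/9 - n/9 - 2*n/(9*(-18 + d)) (g(d, n) = -((d + n) + (n + n)/(d - 18))/9 = -((d + n) + (2*n)/(-18 + d))/9 = -((d + n) + 2*n/(-18 + d))/9 = -(d + n + 2*n/(-18 + d))/9 = -d/9 - n/9 - 2*n/(9*(-18 + d)))
g(M, -911)/S = ((-1*(-137)**2 + 16*(-911) + 18*(-137) - 1*(-137)*(-911))/(9*(-18 - 137)))/420051 = ((1/9)*(-1*18769 - 14576 - 2466 - 124807)/(-155))*(1/420051) = ((1/9)*(-1/155)*(-18769 - 14576 - 2466 - 124807))*(1/420051) = ((1/9)*(-1/155)*(-160618))*(1/420051) = (160618/1395)*(1/420051) = 160618/585971145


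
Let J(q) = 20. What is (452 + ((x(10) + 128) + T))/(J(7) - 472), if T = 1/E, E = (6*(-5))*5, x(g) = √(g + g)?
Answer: -86999/67800 - √5/226 ≈ -1.2931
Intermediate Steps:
x(g) = √2*√g (x(g) = √(2*g) = √2*√g)
E = -150 (E = -30*5 = -150)
T = -1/150 (T = 1/(-150) = -1/150 ≈ -0.0066667)
(452 + ((x(10) + 128) + T))/(J(7) - 472) = (452 + ((√2*√10 + 128) - 1/150))/(20 - 472) = (452 + ((2*√5 + 128) - 1/150))/(-452) = (452 + ((128 + 2*√5) - 1/150))*(-1/452) = (452 + (19199/150 + 2*√5))*(-1/452) = (86999/150 + 2*√5)*(-1/452) = -86999/67800 - √5/226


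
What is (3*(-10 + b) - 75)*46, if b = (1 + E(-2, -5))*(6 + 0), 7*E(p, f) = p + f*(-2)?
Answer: -21390/7 ≈ -3055.7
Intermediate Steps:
E(p, f) = -2*f/7 + p/7 (E(p, f) = (p + f*(-2))/7 = (p - 2*f)/7 = -2*f/7 + p/7)
b = 90/7 (b = (1 + (-2/7*(-5) + (1/7)*(-2)))*(6 + 0) = (1 + (10/7 - 2/7))*6 = (1 + 8/7)*6 = (15/7)*6 = 90/7 ≈ 12.857)
(3*(-10 + b) - 75)*46 = (3*(-10 + 90/7) - 75)*46 = (3*(20/7) - 75)*46 = (60/7 - 75)*46 = -465/7*46 = -21390/7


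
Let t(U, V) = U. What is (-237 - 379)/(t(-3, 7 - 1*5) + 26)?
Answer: -616/23 ≈ -26.783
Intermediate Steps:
(-237 - 379)/(t(-3, 7 - 1*5) + 26) = (-237 - 379)/(-3 + 26) = -616/23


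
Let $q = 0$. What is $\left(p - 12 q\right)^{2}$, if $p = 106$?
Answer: $11236$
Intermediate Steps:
$\left(p - 12 q\right)^{2} = \left(106 - 0\right)^{2} = \left(106 + 0\right)^{2} = 106^{2} = 11236$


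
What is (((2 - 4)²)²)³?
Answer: 4096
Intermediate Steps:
(((2 - 4)²)²)³ = (((-2)²)²)³ = (4²)³ = 16³ = 4096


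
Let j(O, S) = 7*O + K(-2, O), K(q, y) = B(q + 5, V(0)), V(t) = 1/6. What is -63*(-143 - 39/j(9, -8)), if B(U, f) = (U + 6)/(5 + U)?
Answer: 171899/19 ≈ 9047.3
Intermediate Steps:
V(t) = ⅙
B(U, f) = (6 + U)/(5 + U)
K(q, y) = (11 + q)/(10 + q) (K(q, y) = (6 + (q + 5))/(5 + (q + 5)) = (6 + (5 + q))/(5 + (5 + q)) = (11 + q)/(10 + q))
j(O, S) = 9/8 + 7*O (j(O, S) = 7*O + (11 - 2)/(10 - 2) = 7*O + 9/8 = 9/8 + 7*O)
-63*(-143 - 39/j(9, -8)) = -63*(-143 - 39/(9/8 + 7*9)) = -63*(-143 - 39/(9/8 + 63)) = -63*(-143 - 39/513/8) = -63*(-143 - 39*8/513) = -63*(-143 - 104/171) = -63*(-24557/171) = 171899/19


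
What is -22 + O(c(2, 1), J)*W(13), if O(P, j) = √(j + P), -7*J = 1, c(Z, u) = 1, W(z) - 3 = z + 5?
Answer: -22 + 3*√42 ≈ -2.5578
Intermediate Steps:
W(z) = 8 + z (W(z) = 3 + (z + 5) = 3 + (5 + z) = 8 + z)
J = -⅐ (J = -⅐*1 = -⅐ ≈ -0.14286)
O(P, j) = √(P + j)
-22 + O(c(2, 1), J)*W(13) = -22 + √(1 - ⅐)*(8 + 13) = -22 + √(6/7)*21 = -22 + (√42/7)*21 = -22 + 3*√42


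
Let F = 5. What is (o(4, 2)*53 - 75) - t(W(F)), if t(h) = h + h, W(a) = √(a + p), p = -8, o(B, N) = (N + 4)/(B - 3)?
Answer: 243 - 2*I*√3 ≈ 243.0 - 3.4641*I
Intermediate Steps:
o(B, N) = (4 + N)/(-3 + B)
W(a) = √(-8 + a) (W(a) = √(a - 8) = √(-8 + a))
t(h) = 2*h
(o(4, 2)*53 - 75) - t(W(F)) = (((4 + 2)/(-3 + 4))*53 - 75) - 2*√(-8 + 5) = ((6/1)*53 - 75) - 2*√(-3) = ((1*6)*53 - 75) - 2*I*√3 = (6*53 - 75) - 2*I*√3 = (318 - 75) - 2*I*√3 = 243 - 2*I*√3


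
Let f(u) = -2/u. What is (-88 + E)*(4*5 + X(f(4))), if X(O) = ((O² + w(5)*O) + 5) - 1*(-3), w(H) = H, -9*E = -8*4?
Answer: -19570/9 ≈ -2174.4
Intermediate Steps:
E = 32/9 (E = -(-8)*4/9 = -⅑*(-32) = 32/9 ≈ 3.5556)
X(O) = 8 + O² + 5*O (X(O) = ((O² + 5*O) + 5) - 1*(-3) = (5 + O² + 5*O) + 3 = 8 + O² + 5*O)
(-88 + E)*(4*5 + X(f(4))) = (-88 + 32/9)*(4*5 + (8 + (-2/4)² + 5*(-2/4))) = -760*(20 + (8 + (-2*¼)² + 5*(-2*¼)))/9 = -760*(20 + (8 + (-½)² + 5*(-½)))/9 = -760*(20 + (8 + ¼ - 5/2))/9 = -760*(20 + 23/4)/9 = -760/9*103/4 = -19570/9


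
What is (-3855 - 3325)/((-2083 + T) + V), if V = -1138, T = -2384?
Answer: 1436/1121 ≈ 1.2810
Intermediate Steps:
(-3855 - 3325)/((-2083 + T) + V) = (-3855 - 3325)/((-2083 - 2384) - 1138) = -7180/(-4467 - 1138) = -7180/(-5605) = -7180*(-1/5605) = 1436/1121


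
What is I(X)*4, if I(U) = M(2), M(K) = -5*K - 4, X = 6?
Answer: -56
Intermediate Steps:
M(K) = -4 - 5*K
I(U) = -14 (I(U) = -4 - 5*2 = -4 - 10 = -14)
I(X)*4 = -14*4 = -56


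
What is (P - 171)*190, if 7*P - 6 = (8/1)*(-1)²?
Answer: -32110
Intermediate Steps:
P = 2 (P = 6/7 + ((8/1)*(-1)²)/7 = 6/7 + ((8*1)*1)/7 = 6/7 + (8*1)/7 = 6/7 + (⅐)*8 = 6/7 + 8/7 = 2)
(P - 171)*190 = (2 - 171)*190 = -169*190 = -32110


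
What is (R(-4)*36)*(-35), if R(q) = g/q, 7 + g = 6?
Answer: -315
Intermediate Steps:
g = -1 (g = -7 + 6 = -1)
R(q) = -1/q
(R(-4)*36)*(-35) = (-1/(-4)*36)*(-35) = (-1*(-¼)*36)*(-35) = ((¼)*36)*(-35) = 9*(-35) = -315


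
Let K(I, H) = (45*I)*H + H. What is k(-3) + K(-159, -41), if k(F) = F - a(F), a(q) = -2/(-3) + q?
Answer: 879940/3 ≈ 2.9331e+5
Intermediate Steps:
a(q) = ⅔ + q (a(q) = -2*(-⅓) + q = ⅔ + q)
k(F) = -⅔ (k(F) = F - (⅔ + F) = F + (-⅔ - F) = -⅔)
K(I, H) = H + 45*H*I (K(I, H) = 45*H*I + H = H + 45*H*I)
k(-3) + K(-159, -41) = -⅔ - 41*(1 + 45*(-159)) = -⅔ - 41*(1 - 7155) = -⅔ - 41*(-7154) = -⅔ + 293314 = 879940/3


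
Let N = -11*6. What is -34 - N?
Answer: 32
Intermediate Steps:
N = -66
-34 - N = -34 - 1*(-66) = -34 + 66 = 32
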